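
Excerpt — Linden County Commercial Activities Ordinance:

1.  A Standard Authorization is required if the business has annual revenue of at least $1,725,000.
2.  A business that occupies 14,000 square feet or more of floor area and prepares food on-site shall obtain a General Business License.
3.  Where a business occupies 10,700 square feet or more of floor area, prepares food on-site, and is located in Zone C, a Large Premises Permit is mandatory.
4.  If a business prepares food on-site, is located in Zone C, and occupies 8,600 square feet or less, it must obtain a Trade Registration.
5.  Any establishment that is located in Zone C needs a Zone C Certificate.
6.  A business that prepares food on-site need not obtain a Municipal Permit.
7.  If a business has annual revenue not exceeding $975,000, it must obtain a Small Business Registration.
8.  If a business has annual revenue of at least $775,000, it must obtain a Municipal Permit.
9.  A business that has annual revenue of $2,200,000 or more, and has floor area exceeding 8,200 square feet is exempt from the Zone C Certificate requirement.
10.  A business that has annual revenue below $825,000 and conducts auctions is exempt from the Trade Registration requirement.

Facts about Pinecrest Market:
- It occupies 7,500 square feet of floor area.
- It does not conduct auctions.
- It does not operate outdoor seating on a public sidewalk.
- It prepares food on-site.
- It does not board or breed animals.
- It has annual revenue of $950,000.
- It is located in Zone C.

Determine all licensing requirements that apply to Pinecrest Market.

Small Business Registration, Trade Registration, Zone C Certificate

1. revenue $950,000 < $1,725,000 → Standard Authorization not required.
2. floor area 7,500 square feet < 14,000 square feet; prepares food on-site → General Business License not required.
3. floor area 7,500 square feet < 10,700 square feet; prepares food on-site; is located in Zone C → Large Premises Permit not required.
4. prepares food on-site; is located in Zone C; floor area 7,500 square feet ≤ 8,600 square feet → Trade Registration required.
5. is located in Zone C → Zone C Certificate required.
6. prepares food on-site → exempt from Municipal Permit.
7. revenue $950,000 ≤ $975,000 → Small Business Registration required.
8. revenue $950,000 ≥ $775,000 → Municipal Permit required.
9. revenue $950,000 < $2,200,000; floor area 7,500 square feet ≤ 8,200 square feet → Zone C Certificate exemption does not apply.
10. revenue $950,000 ≥ $825,000; does not conduct auctions → Trade Registration exemption does not apply.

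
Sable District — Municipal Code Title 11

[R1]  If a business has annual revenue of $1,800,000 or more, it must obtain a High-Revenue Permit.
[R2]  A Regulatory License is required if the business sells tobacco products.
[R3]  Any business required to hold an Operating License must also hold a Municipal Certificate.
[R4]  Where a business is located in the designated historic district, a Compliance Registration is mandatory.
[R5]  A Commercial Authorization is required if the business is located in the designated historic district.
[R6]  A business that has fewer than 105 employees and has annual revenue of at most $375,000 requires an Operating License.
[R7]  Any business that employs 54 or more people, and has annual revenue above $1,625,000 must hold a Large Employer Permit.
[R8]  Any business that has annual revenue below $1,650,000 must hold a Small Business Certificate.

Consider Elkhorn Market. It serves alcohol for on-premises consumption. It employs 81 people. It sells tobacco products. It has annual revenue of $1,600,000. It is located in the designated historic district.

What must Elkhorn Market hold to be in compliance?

Commercial Authorization, Compliance Registration, Regulatory License, Small Business Certificate

[R1] revenue $1,600,000 < $1,800,000 → High-Revenue Permit not required.
[R2] sells tobacco products → Regulatory License required.
[R3] Operating License is not required → no effect.
[R4] is located in the designated historic district → Compliance Registration required.
[R5] is located in the designated historic district → Commercial Authorization required.
[R6] employees 81 < 105; revenue $1,600,000 > $375,000 → Operating License not required.
[R7] employees 81 ≥ 54; revenue $1,600,000 ≤ $1,625,000 → Large Employer Permit not required.
[R8] revenue $1,600,000 < $1,650,000 → Small Business Certificate required.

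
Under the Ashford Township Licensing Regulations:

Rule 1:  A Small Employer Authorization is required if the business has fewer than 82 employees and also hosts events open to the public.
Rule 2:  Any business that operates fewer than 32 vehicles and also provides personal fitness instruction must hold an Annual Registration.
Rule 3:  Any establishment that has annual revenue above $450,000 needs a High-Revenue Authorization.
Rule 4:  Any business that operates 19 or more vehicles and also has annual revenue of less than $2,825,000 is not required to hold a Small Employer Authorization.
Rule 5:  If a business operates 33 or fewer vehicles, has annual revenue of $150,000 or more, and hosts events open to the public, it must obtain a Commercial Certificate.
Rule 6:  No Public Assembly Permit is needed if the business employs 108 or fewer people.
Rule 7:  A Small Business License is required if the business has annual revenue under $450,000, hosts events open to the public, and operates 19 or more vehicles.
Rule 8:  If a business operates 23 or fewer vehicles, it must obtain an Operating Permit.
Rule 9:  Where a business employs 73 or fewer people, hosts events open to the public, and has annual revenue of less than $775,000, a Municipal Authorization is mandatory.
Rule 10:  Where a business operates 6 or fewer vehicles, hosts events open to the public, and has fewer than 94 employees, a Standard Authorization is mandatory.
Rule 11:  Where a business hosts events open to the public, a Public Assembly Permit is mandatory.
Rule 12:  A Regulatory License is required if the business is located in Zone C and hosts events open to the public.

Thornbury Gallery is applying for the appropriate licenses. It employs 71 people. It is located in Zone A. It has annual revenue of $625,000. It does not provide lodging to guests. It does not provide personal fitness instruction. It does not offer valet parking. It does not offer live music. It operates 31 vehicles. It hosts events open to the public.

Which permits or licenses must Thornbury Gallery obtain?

Commercial Certificate, High-Revenue Authorization, Municipal Authorization

Rule 1: employees 71 < 82; hosts events open to the public → Small Employer Authorization required.
Rule 2: vehicles 31 < 32; does not provide personal fitness instruction → Annual Registration not required.
Rule 3: revenue $625,000 > $450,000 → High-Revenue Authorization required.
Rule 4: vehicles 31 ≥ 19; revenue $625,000 < $2,825,000 → exempt from Small Employer Authorization.
Rule 5: vehicles 31 ≤ 33; revenue $625,000 ≥ $150,000; hosts events open to the public → Commercial Certificate required.
Rule 6: employees 71 ≤ 108 → exempt from Public Assembly Permit.
Rule 7: revenue $625,000 ≥ $450,000; hosts events open to the public; vehicles 31 ≥ 19 → Small Business License not required.
Rule 8: vehicles 31 > 23 → Operating Permit not required.
Rule 9: employees 71 ≤ 73; hosts events open to the public; revenue $625,000 < $775,000 → Municipal Authorization required.
Rule 10: vehicles 31 > 6; hosts events open to the public; employees 71 < 94 → Standard Authorization not required.
Rule 11: hosts events open to the public → Public Assembly Permit required.
Rule 12: is located in Zone A (not: is located in Zone C); hosts events open to the public → Regulatory License not required.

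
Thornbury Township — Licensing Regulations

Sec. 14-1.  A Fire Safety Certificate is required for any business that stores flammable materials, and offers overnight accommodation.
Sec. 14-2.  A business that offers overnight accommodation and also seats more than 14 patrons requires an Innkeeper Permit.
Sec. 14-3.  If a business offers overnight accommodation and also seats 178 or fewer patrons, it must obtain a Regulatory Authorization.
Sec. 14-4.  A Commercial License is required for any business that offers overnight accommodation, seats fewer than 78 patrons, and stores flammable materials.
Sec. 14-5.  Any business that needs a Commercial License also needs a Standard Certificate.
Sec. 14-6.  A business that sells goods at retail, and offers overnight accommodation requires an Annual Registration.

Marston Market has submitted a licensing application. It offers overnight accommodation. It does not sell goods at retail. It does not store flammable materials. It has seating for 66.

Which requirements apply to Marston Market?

Sec. 14-1. does not store flammable materials; offers overnight accommodation → Fire Safety Certificate not required.
Sec. 14-2. offers overnight accommodation; seating 66 > 14 → Innkeeper Permit required.
Sec. 14-3. offers overnight accommodation; seating 66 ≤ 178 → Regulatory Authorization required.
Sec. 14-4. offers overnight accommodation; seating 66 < 78; does not store flammable materials → Commercial License not required.
Sec. 14-5. Commercial License is not required → no effect.
Sec. 14-6. does not sell goods at retail; offers overnight accommodation → Annual Registration not required.

Innkeeper Permit, Regulatory Authorization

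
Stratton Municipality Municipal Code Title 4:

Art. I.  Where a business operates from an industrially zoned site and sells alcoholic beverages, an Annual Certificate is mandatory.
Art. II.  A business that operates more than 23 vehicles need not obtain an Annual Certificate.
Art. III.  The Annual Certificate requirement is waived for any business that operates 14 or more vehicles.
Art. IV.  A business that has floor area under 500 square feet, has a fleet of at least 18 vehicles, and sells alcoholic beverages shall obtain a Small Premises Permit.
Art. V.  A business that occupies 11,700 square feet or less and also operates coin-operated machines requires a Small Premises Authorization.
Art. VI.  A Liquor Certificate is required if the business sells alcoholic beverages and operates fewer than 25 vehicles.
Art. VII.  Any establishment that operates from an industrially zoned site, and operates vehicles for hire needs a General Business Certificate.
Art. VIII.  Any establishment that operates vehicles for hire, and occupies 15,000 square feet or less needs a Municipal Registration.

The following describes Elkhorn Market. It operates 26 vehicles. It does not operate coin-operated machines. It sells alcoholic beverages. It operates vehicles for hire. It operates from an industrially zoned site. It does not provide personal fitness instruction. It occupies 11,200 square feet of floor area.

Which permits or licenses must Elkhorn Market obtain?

Art. I. operates from an industrially zoned site; sells alcoholic beverages → Annual Certificate required.
Art. II. vehicles 26 > 23 → exempt from Annual Certificate.
Art. III. vehicles 26 ≥ 14 → exempt from Annual Certificate.
Art. IV. floor area 11,200 square feet ≥ 500 square feet; vehicles 26 ≥ 18; sells alcoholic beverages → Small Premises Permit not required.
Art. V. floor area 11,200 square feet ≤ 11,700 square feet; does not operate coin-operated machines → Small Premises Authorization not required.
Art. VI. sells alcoholic beverages; vehicles 26 ≥ 25 → Liquor Certificate not required.
Art. VII. operates from an industrially zoned site; operates vehicles for hire → General Business Certificate required.
Art. VIII. operates vehicles for hire; floor area 11,200 square feet ≤ 15,000 square feet → Municipal Registration required.

General Business Certificate, Municipal Registration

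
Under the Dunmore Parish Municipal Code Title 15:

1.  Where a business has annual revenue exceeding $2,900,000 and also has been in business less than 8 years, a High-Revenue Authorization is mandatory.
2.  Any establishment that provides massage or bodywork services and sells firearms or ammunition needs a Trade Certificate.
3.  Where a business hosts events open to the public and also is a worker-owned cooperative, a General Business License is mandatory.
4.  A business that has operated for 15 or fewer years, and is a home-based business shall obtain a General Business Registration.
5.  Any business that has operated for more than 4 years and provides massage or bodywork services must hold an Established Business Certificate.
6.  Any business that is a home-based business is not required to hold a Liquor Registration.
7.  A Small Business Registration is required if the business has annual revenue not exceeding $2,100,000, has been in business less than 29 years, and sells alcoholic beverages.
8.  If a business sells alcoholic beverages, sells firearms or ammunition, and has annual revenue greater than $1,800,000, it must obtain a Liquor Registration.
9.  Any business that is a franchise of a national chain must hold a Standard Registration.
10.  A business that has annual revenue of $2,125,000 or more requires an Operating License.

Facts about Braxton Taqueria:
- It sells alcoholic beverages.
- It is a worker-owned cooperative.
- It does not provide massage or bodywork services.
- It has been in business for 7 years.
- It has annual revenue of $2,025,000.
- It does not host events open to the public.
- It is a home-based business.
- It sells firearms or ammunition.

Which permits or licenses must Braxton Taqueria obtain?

1. revenue $2,025,000 ≤ $2,900,000; years in business 7 < 8 → High-Revenue Authorization not required.
2. does not provide massage or bodywork services; sells firearms or ammunition → Trade Certificate not required.
3. does not host events open to the public; is a worker-owned cooperative → General Business License not required.
4. years in business 7 ≤ 15; is a home-based business → General Business Registration required.
5. years in business 7 > 4; does not provide massage or bodywork services → Established Business Certificate not required.
6. is a home-based business → exempt from Liquor Registration.
7. revenue $2,025,000 ≤ $2,100,000; years in business 7 < 29; sells alcoholic beverages → Small Business Registration required.
8. sells alcoholic beverages; sells firearms or ammunition; revenue $2,025,000 > $1,800,000 → Liquor Registration required.
9. is a worker-owned cooperative (not: is a franchise of a national chain) → Standard Registration not required.
10. revenue $2,025,000 < $2,125,000 → Operating License not required.

General Business Registration, Small Business Registration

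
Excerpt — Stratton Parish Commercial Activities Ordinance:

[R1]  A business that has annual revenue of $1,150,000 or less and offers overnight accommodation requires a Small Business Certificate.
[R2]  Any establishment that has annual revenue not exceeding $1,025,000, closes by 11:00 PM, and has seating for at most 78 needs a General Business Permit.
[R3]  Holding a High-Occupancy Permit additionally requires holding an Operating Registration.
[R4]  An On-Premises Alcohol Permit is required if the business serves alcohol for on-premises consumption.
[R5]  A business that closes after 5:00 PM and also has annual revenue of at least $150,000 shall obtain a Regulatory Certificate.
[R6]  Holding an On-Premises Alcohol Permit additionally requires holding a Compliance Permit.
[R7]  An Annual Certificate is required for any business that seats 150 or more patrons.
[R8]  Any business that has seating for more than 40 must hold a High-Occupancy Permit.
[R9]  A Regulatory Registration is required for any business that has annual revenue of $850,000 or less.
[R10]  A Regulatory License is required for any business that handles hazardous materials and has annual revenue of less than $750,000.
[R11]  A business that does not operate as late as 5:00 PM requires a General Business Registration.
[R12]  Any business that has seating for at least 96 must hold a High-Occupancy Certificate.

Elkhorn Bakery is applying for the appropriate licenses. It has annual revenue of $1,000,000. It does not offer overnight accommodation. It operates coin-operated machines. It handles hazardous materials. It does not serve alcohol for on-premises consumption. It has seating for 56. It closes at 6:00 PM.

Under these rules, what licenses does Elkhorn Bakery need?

General Business Permit, High-Occupancy Permit, Operating Registration, Regulatory Certificate

[R1] revenue $1,000,000 ≤ $1,150,000; does not offer overnight accommodation → Small Business Certificate not required.
[R2] revenue $1,000,000 ≤ $1,025,000; closes 6:00 PM, at/before 11:00 PM; seating 56 ≤ 78 → General Business Permit required.
[R3] High-Occupancy Permit is required → Operating Registration also required.
[R4] does not serve alcohol for on-premises consumption → On-Premises Alcohol Permit not required.
[R5] closes 6:00 PM, after 5:00 PM; revenue $1,000,000 ≥ $150,000 → Regulatory Certificate required.
[R6] On-Premises Alcohol Permit is not required → no effect.
[R7] seating 56 < 150 → Annual Certificate not required.
[R8] seating 56 > 40 → High-Occupancy Permit required.
[R9] revenue $1,000,000 > $850,000 → Regulatory Registration not required.
[R10] handles hazardous materials; revenue $1,000,000 ≥ $750,000 → Regulatory License not required.
[R11] closes 6:00 PM, after 5:00 PM → General Business Registration not required.
[R12] seating 56 < 96 → High-Occupancy Certificate not required.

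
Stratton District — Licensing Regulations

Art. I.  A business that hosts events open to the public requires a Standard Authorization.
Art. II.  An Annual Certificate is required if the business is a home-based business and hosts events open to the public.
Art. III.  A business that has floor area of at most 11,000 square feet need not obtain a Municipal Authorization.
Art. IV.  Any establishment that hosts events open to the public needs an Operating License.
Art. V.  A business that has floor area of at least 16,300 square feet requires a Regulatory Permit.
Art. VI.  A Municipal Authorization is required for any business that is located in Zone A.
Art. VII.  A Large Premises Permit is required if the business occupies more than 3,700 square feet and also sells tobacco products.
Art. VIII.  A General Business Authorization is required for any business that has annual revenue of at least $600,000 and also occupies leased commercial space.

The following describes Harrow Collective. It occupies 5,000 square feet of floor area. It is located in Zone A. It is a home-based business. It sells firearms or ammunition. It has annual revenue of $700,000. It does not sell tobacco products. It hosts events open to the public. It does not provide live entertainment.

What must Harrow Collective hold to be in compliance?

Annual Certificate, Operating License, Standard Authorization

Art. I. hosts events open to the public → Standard Authorization required.
Art. II. is a home-based business; hosts events open to the public → Annual Certificate required.
Art. III. floor area 5,000 square feet ≤ 11,000 square feet → exempt from Municipal Authorization.
Art. IV. hosts events open to the public → Operating License required.
Art. V. floor area 5,000 square feet < 16,300 square feet → Regulatory Permit not required.
Art. VI. is located in Zone A → Municipal Authorization required.
Art. VII. floor area 5,000 square feet > 3,700 square feet; does not sell tobacco products → Large Premises Permit not required.
Art. VIII. revenue $700,000 ≥ $600,000; is a home-based business (not: occupies leased commercial space) → General Business Authorization not required.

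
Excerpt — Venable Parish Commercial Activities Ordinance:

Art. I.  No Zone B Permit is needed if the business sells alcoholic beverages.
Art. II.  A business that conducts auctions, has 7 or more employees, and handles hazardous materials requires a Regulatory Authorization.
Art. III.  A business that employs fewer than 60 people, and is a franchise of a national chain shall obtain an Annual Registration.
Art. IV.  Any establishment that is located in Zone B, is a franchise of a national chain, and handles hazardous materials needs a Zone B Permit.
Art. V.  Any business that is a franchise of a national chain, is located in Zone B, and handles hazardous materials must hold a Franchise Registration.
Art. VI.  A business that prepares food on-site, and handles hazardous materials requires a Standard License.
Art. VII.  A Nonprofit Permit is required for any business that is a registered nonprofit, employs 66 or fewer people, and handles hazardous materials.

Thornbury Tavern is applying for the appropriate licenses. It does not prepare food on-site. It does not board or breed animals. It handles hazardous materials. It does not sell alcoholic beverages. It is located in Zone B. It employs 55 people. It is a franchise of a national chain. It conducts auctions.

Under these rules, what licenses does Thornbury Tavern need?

Art. I. does not sell alcoholic beverages → Zone B Permit exemption does not apply.
Art. II. conducts auctions; employees 55 ≥ 7; handles hazardous materials → Regulatory Authorization required.
Art. III. employees 55 < 60; is a franchise of a national chain → Annual Registration required.
Art. IV. is located in Zone B; is a franchise of a national chain; handles hazardous materials → Zone B Permit required.
Art. V. is a franchise of a national chain; is located in Zone B; handles hazardous materials → Franchise Registration required.
Art. VI. does not prepare food on-site; handles hazardous materials → Standard License not required.
Art. VII. is a franchise of a national chain (not: is a registered nonprofit); employees 55 ≤ 66; handles hazardous materials → Nonprofit Permit not required.

Annual Registration, Franchise Registration, Regulatory Authorization, Zone B Permit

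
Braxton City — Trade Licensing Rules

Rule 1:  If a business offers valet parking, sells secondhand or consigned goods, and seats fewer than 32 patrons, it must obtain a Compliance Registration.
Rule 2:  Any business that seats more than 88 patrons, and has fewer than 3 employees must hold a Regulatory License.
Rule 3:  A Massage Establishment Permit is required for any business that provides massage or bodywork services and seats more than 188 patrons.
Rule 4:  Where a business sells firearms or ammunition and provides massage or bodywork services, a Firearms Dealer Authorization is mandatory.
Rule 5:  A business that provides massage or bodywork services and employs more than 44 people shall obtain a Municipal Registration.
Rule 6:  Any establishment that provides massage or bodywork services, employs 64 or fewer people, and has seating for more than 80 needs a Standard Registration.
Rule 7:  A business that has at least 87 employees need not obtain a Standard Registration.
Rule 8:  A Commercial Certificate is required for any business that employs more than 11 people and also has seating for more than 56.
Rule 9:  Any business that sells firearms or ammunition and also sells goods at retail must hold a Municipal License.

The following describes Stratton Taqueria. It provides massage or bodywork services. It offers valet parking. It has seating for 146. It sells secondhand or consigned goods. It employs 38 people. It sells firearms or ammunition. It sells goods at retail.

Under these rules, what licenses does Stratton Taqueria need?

Rule 1: offers valet parking; sells secondhand or consigned goods; seating 146 ≥ 32 → Compliance Registration not required.
Rule 2: seating 146 > 88; employees 38 ≥ 3 → Regulatory License not required.
Rule 3: provides massage or bodywork services; seating 146 ≤ 188 → Massage Establishment Permit not required.
Rule 4: sells firearms or ammunition; provides massage or bodywork services → Firearms Dealer Authorization required.
Rule 5: provides massage or bodywork services; employees 38 ≤ 44 → Municipal Registration not required.
Rule 6: provides massage or bodywork services; employees 38 ≤ 64; seating 146 > 80 → Standard Registration required.
Rule 7: employees 38 < 87 → Standard Registration exemption does not apply.
Rule 8: employees 38 > 11; seating 146 > 56 → Commercial Certificate required.
Rule 9: sells firearms or ammunition; sells goods at retail → Municipal License required.

Commercial Certificate, Firearms Dealer Authorization, Municipal License, Standard Registration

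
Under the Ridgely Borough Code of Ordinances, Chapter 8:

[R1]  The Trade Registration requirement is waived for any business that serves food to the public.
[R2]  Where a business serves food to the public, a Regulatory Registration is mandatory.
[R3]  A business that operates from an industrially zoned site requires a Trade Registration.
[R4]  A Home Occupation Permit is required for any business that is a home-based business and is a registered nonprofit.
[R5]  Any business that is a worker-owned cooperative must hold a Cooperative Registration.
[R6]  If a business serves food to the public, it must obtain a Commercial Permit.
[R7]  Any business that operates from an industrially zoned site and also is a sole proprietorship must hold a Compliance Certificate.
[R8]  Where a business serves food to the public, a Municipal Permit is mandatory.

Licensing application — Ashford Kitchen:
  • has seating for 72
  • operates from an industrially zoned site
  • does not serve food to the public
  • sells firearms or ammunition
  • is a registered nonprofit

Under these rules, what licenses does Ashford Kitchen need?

Trade Registration

[R1] does not serve food to the public → Trade Registration exemption does not apply.
[R2] does not serve food to the public → Regulatory Registration not required.
[R3] operates from an industrially zoned site → Trade Registration required.
[R4] operates from an industrially zoned site (not: is a home-based business); is a registered nonprofit → Home Occupation Permit not required.
[R5] is a registered nonprofit (not: is a worker-owned cooperative) → Cooperative Registration not required.
[R6] does not serve food to the public → Commercial Permit not required.
[R7] operates from an industrially zoned site; is a registered nonprofit (not: is a sole proprietorship) → Compliance Certificate not required.
[R8] does not serve food to the public → Municipal Permit not required.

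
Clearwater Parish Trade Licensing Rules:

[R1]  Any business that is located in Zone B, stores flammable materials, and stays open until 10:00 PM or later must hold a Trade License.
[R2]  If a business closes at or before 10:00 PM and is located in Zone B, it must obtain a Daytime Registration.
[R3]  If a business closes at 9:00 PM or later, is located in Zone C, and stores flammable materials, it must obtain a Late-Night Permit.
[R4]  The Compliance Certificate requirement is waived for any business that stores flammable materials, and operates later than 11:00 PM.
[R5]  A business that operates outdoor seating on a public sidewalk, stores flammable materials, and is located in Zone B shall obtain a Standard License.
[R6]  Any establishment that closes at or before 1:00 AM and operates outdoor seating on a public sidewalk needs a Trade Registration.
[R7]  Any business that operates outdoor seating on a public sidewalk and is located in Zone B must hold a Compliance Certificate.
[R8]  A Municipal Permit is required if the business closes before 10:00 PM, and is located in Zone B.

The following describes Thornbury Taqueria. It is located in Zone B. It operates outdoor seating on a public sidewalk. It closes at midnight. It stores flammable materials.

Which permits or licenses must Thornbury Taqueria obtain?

Standard License, Trade License, Trade Registration

[R1] is located in Zone B; stores flammable materials; closes midnight, after 10:00 PM → Trade License required.
[R2] closes midnight, after 10:00 PM; is located in Zone B → Daytime Registration not required.
[R3] closes midnight, after 9:00 PM; is located in Zone B (not: is located in Zone C); stores flammable materials → Late-Night Permit not required.
[R4] stores flammable materials; closes midnight, after 11:00 PM → exempt from Compliance Certificate.
[R5] operates outdoor seating on a public sidewalk; stores flammable materials; is located in Zone B → Standard License required.
[R6] closes midnight, at/before 1:00 AM; operates outdoor seating on a public sidewalk → Trade Registration required.
[R7] operates outdoor seating on a public sidewalk; is located in Zone B → Compliance Certificate required.
[R8] closes midnight, after 10:00 PM; is located in Zone B → Municipal Permit not required.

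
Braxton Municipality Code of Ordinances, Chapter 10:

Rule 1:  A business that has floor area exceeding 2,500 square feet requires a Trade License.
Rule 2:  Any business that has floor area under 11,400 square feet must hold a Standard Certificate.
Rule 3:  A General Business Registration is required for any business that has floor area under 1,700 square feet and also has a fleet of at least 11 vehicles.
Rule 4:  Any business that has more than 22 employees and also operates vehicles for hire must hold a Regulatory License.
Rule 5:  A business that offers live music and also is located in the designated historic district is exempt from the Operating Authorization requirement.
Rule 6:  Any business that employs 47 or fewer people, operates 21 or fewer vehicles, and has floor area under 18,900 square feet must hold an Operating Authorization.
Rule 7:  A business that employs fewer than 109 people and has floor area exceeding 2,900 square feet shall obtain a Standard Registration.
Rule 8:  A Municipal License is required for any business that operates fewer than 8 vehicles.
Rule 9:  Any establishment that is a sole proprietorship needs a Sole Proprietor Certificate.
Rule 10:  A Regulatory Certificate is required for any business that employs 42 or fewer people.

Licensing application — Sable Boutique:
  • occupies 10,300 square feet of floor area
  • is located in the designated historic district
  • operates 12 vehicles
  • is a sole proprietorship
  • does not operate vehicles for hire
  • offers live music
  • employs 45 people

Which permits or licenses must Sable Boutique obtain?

Sole Proprietor Certificate, Standard Certificate, Standard Registration, Trade License

Rule 1: floor area 10,300 square feet > 2,500 square feet → Trade License required.
Rule 2: floor area 10,300 square feet < 11,400 square feet → Standard Certificate required.
Rule 3: floor area 10,300 square feet ≥ 1,700 square feet; vehicles 12 ≥ 11 → General Business Registration not required.
Rule 4: employees 45 > 22; does not operate vehicles for hire → Regulatory License not required.
Rule 5: offers live music; is located in the designated historic district → exempt from Operating Authorization.
Rule 6: employees 45 ≤ 47; vehicles 12 ≤ 21; floor area 10,300 square feet < 18,900 square feet → Operating Authorization required.
Rule 7: employees 45 < 109; floor area 10,300 square feet > 2,900 square feet → Standard Registration required.
Rule 8: vehicles 12 ≥ 8 → Municipal License not required.
Rule 9: is a sole proprietorship → Sole Proprietor Certificate required.
Rule 10: employees 45 > 42 → Regulatory Certificate not required.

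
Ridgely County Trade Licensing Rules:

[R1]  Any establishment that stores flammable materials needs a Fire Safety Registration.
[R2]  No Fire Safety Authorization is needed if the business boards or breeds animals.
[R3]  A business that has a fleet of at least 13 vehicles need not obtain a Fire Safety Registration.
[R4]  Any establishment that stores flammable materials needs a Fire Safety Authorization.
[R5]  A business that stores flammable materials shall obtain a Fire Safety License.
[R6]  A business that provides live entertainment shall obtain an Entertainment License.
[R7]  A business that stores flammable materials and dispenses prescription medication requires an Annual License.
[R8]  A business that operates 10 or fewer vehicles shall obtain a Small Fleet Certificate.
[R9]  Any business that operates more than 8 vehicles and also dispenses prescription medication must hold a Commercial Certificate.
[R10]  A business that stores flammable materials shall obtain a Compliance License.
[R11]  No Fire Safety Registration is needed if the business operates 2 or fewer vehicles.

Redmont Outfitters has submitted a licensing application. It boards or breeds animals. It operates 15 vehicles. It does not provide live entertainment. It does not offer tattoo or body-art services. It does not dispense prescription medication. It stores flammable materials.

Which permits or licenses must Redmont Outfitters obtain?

[R1] stores flammable materials → Fire Safety Registration required.
[R2] boards or breeds animals → exempt from Fire Safety Authorization.
[R3] vehicles 15 ≥ 13 → exempt from Fire Safety Registration.
[R4] stores flammable materials → Fire Safety Authorization required.
[R5] stores flammable materials → Fire Safety License required.
[R6] does not provide live entertainment → Entertainment License not required.
[R7] stores flammable materials; does not dispense prescription medication → Annual License not required.
[R8] vehicles 15 > 10 → Small Fleet Certificate not required.
[R9] vehicles 15 > 8; does not dispense prescription medication → Commercial Certificate not required.
[R10] stores flammable materials → Compliance License required.
[R11] vehicles 15 > 2 → Fire Safety Registration exemption does not apply.

Compliance License, Fire Safety License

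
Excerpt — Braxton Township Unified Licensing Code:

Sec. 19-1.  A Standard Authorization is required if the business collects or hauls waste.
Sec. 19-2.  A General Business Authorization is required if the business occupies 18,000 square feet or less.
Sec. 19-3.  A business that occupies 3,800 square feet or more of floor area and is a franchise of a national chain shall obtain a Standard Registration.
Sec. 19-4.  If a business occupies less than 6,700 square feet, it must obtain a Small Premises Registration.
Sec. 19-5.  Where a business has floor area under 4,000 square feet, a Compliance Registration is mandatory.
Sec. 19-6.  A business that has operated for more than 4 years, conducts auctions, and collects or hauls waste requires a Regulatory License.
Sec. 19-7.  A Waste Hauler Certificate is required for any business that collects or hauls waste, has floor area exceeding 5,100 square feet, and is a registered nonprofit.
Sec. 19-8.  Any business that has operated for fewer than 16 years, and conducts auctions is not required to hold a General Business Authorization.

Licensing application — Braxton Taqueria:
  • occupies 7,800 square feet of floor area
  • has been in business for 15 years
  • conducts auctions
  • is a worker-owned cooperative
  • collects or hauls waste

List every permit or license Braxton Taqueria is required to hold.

Regulatory License, Standard Authorization

Sec. 19-1. collects or hauls waste → Standard Authorization required.
Sec. 19-2. floor area 7,800 square feet ≤ 18,000 square feet → General Business Authorization required.
Sec. 19-3. floor area 7,800 square feet ≥ 3,800 square feet; is a worker-owned cooperative (not: is a franchise of a national chain) → Standard Registration not required.
Sec. 19-4. floor area 7,800 square feet ≥ 6,700 square feet → Small Premises Registration not required.
Sec. 19-5. floor area 7,800 square feet ≥ 4,000 square feet → Compliance Registration not required.
Sec. 19-6. years in business 15 > 4; conducts auctions; collects or hauls waste → Regulatory License required.
Sec. 19-7. collects or hauls waste; floor area 7,800 square feet > 5,100 square feet; is a worker-owned cooperative (not: is a registered nonprofit) → Waste Hauler Certificate not required.
Sec. 19-8. years in business 15 < 16; conducts auctions → exempt from General Business Authorization.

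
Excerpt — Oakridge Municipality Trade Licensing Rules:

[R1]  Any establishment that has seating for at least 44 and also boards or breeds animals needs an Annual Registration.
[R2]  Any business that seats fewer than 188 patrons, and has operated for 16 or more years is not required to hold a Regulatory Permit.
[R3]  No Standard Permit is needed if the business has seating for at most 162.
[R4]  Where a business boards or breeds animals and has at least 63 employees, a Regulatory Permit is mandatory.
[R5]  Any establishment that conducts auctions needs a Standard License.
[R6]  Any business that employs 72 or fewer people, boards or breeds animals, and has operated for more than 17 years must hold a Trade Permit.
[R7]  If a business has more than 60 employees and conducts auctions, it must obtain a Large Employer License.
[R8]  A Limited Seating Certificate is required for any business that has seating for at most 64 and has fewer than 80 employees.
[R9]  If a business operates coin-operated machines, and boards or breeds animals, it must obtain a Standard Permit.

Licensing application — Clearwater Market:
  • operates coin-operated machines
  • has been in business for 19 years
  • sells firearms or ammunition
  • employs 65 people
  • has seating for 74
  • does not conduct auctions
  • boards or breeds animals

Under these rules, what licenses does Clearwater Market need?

[R1] seating 74 ≥ 44; boards or breeds animals → Annual Registration required.
[R2] seating 74 < 188; years in business 19 ≥ 16 → exempt from Regulatory Permit.
[R3] seating 74 ≤ 162 → exempt from Standard Permit.
[R4] boards or breeds animals; employees 65 ≥ 63 → Regulatory Permit required.
[R5] does not conduct auctions → Standard License not required.
[R6] employees 65 ≤ 72; boards or breeds animals; years in business 19 > 17 → Trade Permit required.
[R7] employees 65 > 60; does not conduct auctions → Large Employer License not required.
[R8] seating 74 > 64; employees 65 < 80 → Limited Seating Certificate not required.
[R9] operates coin-operated machines; boards or breeds animals → Standard Permit required.

Annual Registration, Trade Permit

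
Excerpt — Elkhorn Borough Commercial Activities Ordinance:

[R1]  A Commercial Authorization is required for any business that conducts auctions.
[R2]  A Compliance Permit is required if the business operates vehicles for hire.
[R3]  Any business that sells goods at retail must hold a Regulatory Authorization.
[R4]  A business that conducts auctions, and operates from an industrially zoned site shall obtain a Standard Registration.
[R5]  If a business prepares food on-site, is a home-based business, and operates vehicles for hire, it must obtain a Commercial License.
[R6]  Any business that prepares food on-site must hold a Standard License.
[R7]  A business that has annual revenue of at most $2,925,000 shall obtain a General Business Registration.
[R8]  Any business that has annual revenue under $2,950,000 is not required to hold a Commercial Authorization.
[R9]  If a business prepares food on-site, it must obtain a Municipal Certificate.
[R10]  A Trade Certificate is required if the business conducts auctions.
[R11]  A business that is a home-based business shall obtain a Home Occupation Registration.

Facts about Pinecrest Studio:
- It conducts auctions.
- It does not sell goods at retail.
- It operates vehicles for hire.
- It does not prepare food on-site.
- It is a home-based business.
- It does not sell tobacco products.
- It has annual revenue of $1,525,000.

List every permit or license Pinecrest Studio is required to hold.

Compliance Permit, General Business Registration, Home Occupation Registration, Trade Certificate

[R1] conducts auctions → Commercial Authorization required.
[R2] operates vehicles for hire → Compliance Permit required.
[R3] does not sell goods at retail → Regulatory Authorization not required.
[R4] conducts auctions; is a home-based business (not: operates from an industrially zoned site) → Standard Registration not required.
[R5] does not prepare food on-site; is a home-based business; operates vehicles for hire → Commercial License not required.
[R6] does not prepare food on-site → Standard License not required.
[R7] revenue $1,525,000 ≤ $2,925,000 → General Business Registration required.
[R8] revenue $1,525,000 < $2,950,000 → exempt from Commercial Authorization.
[R9] does not prepare food on-site → Municipal Certificate not required.
[R10] conducts auctions → Trade Certificate required.
[R11] is a home-based business → Home Occupation Registration required.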